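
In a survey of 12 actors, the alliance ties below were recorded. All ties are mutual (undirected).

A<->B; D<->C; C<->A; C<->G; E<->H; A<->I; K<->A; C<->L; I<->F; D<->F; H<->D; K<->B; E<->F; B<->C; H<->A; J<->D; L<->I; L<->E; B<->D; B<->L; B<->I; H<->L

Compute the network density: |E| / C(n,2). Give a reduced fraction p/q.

There are 22 edges and 12 nodes, so the maximum possible is C(12,2) = 66.
Density = 22/66 = 1/3.

1/3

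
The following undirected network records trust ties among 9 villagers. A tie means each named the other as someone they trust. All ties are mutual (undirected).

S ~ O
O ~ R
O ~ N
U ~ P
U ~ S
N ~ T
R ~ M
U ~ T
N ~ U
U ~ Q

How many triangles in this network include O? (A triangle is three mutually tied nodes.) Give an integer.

0

O's neighbors are N, R, and S, but none of them are tied to each other, so no triangle contains O.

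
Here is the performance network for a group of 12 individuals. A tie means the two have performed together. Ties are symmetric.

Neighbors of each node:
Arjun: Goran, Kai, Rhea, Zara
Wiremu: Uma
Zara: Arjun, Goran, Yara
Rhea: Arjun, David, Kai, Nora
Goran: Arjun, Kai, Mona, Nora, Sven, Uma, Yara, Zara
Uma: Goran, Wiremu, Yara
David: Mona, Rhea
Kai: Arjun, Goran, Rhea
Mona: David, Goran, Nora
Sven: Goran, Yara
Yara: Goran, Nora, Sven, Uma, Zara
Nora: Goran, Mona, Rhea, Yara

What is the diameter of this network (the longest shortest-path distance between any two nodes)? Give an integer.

4

Eccentricity of each node (its greatest distance to any other): Arjun:3, David:4, Goran:2, Kai:3, Mona:3, Nora:3, Rhea:4, Sven:3, Uma:3, Wiremu:4, Yara:3, Zara:3.
The maximum eccentricity is 4, realized for instance by the pair David–Wiremu via David – Mona – Goran – Uma – Wiremu. So the diameter is 4.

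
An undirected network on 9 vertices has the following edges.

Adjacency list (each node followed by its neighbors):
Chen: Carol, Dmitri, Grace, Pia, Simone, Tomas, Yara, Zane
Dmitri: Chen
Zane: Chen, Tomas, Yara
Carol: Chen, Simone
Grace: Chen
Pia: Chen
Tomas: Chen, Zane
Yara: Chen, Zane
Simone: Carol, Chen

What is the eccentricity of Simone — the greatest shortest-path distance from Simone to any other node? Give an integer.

2

Distances from Simone: Carol:1, Chen:1, Dmitri:2, Grace:2, Pia:2, Tomas:2, Yara:2, Zane:2.
The largest is 2 (to Dmitri, Zane, Grace, Pia, Yara, and Tomas), so the eccentricity of Simone is 2.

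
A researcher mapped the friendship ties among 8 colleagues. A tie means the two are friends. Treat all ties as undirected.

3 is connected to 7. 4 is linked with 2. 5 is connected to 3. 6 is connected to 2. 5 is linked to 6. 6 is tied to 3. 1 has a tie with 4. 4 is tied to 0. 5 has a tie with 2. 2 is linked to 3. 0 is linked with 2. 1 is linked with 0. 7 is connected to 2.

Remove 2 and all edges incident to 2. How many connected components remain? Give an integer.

Without 2, the remaining ties split the others into: {0, 1, 4}; {3, 5, 6, 7}.
That's 2 separate components.

2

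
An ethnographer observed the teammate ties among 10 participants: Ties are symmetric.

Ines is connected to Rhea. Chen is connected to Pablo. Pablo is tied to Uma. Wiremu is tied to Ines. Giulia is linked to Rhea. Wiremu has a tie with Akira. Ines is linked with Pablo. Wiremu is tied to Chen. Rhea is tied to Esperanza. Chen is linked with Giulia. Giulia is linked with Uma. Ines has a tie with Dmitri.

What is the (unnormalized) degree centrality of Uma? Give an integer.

2

Uma is directly tied to Giulia and Pablo. That is 2 neighbors, so the degree of Uma is 2.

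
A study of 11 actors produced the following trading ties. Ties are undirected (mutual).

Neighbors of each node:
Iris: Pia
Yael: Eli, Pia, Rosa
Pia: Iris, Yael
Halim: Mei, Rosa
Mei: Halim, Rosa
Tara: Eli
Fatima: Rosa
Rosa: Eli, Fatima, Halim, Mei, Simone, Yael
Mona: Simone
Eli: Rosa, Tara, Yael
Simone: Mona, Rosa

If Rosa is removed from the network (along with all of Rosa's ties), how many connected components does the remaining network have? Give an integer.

Without Rosa, the remaining ties split the others into: {Mona, Simone}; {Eli, Iris, Pia, Tara, Yael}; {Fatima}; {Halim, Mei}.
That's 4 separate components.

4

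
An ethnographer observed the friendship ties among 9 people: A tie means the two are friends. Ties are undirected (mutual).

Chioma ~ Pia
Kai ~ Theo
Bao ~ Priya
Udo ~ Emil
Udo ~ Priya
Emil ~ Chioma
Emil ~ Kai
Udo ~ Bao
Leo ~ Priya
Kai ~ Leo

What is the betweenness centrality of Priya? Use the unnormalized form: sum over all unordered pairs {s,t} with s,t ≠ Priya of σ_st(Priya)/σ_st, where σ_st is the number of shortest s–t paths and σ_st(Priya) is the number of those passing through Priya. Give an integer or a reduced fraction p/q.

3

Pairs whose geodesics pass through Priya — Leo–Bao: 1; Leo–Udo: 1; Theo–Bao: 1/2; Kai–Bao: 1/2.
All other pairs contribute 0.
Summing the contributions gives betweenness(Priya) = 3.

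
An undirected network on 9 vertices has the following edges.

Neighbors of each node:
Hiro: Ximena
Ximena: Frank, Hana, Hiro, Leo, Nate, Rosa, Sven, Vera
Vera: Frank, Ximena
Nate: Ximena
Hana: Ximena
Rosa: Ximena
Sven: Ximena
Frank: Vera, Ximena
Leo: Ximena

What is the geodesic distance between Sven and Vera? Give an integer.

2

One shortest route is Sven – Ximena – Vera, which uses 2 edges, and Sven and Vera are not directly tied, so nothing shorter exists. So d(Sven,Vera) = 2.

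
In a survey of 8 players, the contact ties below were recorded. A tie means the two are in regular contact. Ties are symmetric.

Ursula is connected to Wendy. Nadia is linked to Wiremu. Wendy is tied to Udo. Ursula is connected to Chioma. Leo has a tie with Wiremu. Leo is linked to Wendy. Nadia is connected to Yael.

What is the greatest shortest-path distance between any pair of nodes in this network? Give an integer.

6

Eccentricity of each node (its greatest distance to any other): Chioma:6, Leo:3, Nadia:5, Udo:5, Ursula:5, Wendy:4, Wiremu:4, Yael:6.
The maximum eccentricity is 6, realized for instance by the pair Chioma–Yael via Chioma – Ursula – Wendy – Leo – Wiremu – Nadia – Yael. So the diameter is 6.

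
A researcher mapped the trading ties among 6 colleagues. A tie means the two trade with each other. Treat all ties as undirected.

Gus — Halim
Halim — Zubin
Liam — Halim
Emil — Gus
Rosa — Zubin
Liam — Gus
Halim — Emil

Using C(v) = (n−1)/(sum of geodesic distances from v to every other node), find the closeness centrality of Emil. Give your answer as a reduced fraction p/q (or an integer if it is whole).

Distances from Emil: Gus:1, Halim:1, Liam:2, Rosa:3, Zubin:2. Sum = 9.
n = 6, so closeness = 5/9.

5/9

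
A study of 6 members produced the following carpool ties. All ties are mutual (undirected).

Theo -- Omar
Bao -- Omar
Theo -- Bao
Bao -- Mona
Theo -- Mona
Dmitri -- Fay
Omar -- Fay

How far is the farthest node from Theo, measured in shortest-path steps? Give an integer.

3

Distances from Theo: Bao:1, Dmitri:3, Fay:2, Mona:1, Omar:1.
The largest is 3 (to Dmitri), so the eccentricity of Theo is 3.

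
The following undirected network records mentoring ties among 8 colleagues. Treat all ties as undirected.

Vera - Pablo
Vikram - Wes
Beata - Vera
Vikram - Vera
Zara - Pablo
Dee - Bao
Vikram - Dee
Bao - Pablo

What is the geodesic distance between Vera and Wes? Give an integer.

2

One shortest route is Vera – Vikram – Wes, which uses 2 edges, and Vera and Wes are not directly tied, so nothing shorter exists. So d(Vera,Wes) = 2.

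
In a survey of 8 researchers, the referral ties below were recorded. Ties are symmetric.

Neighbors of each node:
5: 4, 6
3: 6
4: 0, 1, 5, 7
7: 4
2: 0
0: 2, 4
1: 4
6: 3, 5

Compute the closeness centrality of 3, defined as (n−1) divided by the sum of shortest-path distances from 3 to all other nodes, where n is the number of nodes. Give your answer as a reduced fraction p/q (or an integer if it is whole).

Distances from 3: 0:4, 1:4, 2:5, 4:3, 5:2, 6:1, 7:4. Sum = 23.
n = 8, so closeness = 7/23.

7/23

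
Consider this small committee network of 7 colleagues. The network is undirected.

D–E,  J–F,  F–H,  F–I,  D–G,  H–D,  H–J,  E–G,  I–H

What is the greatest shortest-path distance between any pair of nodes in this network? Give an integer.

Eccentricity of each node (its greatest distance to any other): D:2, E:3, F:3, G:3, H:2, I:3, J:3.
The maximum eccentricity is 3, realized for instance by the pair E–I via E – D – H – I. So the diameter is 3.

3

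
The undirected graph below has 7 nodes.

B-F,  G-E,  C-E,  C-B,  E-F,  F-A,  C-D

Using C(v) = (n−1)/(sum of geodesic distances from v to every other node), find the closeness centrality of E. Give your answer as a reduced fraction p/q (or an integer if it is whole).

2/3

Distances from E: A:2, B:2, C:1, D:2, F:1, G:1. Sum = 9.
n = 7, so closeness = 6/9 = 2/3.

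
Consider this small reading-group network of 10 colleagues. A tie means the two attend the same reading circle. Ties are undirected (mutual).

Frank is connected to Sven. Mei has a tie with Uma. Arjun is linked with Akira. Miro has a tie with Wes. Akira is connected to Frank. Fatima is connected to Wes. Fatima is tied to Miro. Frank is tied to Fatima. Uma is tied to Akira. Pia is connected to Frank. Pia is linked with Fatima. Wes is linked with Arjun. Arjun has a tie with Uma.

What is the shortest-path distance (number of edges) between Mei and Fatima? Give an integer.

4

One shortest route is Mei – Uma – Arjun – Wes – Fatima, which uses 4 edges, and at distance 3 from Mei we only reach {Frank, Wes}, which does not include Fatima. So d(Mei,Fatima) = 4.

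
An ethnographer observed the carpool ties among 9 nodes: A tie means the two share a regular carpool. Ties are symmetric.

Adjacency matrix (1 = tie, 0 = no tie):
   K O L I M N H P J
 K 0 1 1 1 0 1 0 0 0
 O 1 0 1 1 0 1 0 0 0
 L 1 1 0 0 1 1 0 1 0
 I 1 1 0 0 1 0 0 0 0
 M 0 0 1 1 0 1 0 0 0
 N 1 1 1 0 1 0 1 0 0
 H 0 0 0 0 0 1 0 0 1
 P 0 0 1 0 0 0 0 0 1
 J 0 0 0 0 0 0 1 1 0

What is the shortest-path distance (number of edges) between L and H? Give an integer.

One shortest route is L – N – H, which uses 2 edges, and L and H are not directly tied, so nothing shorter exists. So d(L,H) = 2.

2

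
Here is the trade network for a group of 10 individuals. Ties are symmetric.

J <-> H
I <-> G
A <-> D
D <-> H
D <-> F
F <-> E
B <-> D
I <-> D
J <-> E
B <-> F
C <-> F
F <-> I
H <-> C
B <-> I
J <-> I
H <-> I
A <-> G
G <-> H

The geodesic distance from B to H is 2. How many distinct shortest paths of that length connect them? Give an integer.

The shortest distance is 2. The length-2 paths are: B–I–H; B–D–H.
That gives 2 distinct shortest paths.

2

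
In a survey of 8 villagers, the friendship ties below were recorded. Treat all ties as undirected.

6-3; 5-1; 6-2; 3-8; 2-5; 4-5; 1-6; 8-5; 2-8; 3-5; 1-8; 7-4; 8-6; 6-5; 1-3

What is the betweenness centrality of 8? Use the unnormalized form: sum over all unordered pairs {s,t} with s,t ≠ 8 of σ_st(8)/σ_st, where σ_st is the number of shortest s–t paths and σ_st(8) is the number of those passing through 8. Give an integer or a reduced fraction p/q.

Pairs whose geodesics pass through 8 — 3–2: 1/3; 2–1: 1/3.
All other pairs contribute 0.
Summing the contributions gives betweenness(8) = 2/3.

2/3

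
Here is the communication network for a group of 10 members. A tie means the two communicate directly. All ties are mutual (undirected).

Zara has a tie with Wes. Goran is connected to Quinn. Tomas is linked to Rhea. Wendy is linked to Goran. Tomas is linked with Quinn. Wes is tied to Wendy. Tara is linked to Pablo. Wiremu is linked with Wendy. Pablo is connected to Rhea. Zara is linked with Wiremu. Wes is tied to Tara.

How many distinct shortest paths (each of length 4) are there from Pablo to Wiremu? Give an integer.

2

The shortest distance is 4. The length-4 paths are: Pablo–Tara–Wes–Zara–Wiremu; Pablo–Tara–Wes–Wendy–Wiremu.
That gives 2 distinct shortest paths.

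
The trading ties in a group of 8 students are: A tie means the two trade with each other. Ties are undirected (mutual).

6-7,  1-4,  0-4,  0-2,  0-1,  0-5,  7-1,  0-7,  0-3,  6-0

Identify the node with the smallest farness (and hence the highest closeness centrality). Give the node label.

Farness (sum of distances to all others) for each node — 0:7, 1:11, 2:13, 3:13, 4:12, 5:13, 6:12, 7:11.
The smallest farness is 7, for 0, so 0 has the highest closeness.

0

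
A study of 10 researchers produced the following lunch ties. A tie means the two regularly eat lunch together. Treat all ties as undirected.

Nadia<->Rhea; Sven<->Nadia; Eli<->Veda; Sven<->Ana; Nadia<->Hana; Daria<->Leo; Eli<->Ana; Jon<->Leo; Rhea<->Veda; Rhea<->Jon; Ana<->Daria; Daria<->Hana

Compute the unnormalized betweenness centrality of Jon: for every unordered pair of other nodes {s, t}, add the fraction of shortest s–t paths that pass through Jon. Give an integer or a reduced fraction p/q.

Pairs whose geodesics pass through Jon — Veda–Leo: 1; Rhea–Leo: 1; Rhea–Daria: 1/2; Leo–Nadia: 1/2.
All other pairs contribute 0.
Summing the contributions gives betweenness(Jon) = 3.

3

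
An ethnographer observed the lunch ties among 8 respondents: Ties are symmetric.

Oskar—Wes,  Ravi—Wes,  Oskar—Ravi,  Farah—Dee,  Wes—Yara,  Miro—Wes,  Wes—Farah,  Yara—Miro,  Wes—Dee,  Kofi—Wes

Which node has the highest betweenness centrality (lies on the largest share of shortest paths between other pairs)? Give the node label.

Wes

Unnormalized betweenness of each node: Dee:0, Farah:0, Kofi:0, Miro:0, Oskar:0, Ravi:0, Wes:18, Yara:0.
Wes has the largest value, 18, making it the main broker — the node through which the most shortest paths run.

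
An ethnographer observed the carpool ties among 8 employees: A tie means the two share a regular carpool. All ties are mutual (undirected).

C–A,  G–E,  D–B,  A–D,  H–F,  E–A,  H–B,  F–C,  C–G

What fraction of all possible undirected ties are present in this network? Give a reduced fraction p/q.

There are 9 edges and 8 nodes, so the maximum possible is C(8,2) = 28.
Density = 9/28.

9/28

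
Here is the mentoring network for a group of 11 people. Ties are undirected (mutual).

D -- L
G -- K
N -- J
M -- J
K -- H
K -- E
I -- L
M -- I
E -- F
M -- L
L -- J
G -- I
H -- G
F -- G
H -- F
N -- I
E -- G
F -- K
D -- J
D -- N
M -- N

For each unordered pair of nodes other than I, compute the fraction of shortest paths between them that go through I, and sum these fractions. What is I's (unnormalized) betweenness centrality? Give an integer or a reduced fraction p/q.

Pairs whose geodesics pass through I — D–K: 2/2; D–F: 2/2; D–H: 2/2; D–G: 2/2; D–E: 2/2; L–N: 1/4; L–K: 1; L–F: 1; L–H: 1; L–G: 1; L–E: 1; M–K: 1; M–F: 1; M–H: 1 … (+12 more pairs).
All other pairs contribute 0.
Summing the contributions gives betweenness(I) = 101/4.

101/4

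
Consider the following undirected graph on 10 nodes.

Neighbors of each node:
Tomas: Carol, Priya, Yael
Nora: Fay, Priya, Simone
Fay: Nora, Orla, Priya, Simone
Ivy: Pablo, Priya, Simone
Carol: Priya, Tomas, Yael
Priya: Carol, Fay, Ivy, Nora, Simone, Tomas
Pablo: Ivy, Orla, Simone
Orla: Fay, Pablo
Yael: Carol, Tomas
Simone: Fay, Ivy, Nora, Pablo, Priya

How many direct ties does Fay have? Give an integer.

Fay is directly tied to Nora, Orla, Priya, and Simone. That is 4 neighbors, so the degree of Fay is 4.

4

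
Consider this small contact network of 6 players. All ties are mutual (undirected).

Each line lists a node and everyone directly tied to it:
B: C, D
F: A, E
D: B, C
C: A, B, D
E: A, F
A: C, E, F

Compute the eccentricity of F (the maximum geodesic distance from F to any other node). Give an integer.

3

Distances from F: A:1, B:3, C:2, D:3, E:1.
The largest is 3 (to D and B), so the eccentricity of F is 3.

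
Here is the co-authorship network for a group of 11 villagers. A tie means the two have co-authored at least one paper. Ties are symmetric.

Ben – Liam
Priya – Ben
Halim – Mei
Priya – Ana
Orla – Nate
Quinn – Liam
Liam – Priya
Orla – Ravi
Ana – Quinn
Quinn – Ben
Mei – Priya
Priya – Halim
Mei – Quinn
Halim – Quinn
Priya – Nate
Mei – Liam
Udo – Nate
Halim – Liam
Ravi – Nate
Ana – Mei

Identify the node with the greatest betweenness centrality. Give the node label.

Unnormalized betweenness of each node: Ana:1, Ben:1, Halim:1, Liam:5/3, Mei:5/3, Nate:23, Orla:0, Priya:155/6, Quinn:11/6, Ravi:0, Udo:0.
Priya has the largest value, 155/6, making it the main broker — the node through which the most shortest paths run.

Priya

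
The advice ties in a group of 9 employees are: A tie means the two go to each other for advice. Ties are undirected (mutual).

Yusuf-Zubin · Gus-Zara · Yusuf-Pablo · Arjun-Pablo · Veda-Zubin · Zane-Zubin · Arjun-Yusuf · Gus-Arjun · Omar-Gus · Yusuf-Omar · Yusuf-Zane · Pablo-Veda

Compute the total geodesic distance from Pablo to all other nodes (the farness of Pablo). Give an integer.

14

Distances from Pablo: Arjun:1, Gus:2, Omar:2, Veda:1, Yusuf:1, Zane:2, Zara:3, Zubin:2.
Sum = 1 + 2 + 2 + 1 + 1 + 2 + 3 + 2 = 14.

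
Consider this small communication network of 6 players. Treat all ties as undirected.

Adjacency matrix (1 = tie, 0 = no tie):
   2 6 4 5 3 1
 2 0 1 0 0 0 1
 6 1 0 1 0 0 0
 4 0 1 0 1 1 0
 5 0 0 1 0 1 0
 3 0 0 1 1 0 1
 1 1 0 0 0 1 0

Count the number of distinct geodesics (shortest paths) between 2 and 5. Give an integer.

The shortest distance is 3. The length-3 paths are: 2–6–4–5; 2–1–3–5.
That gives 2 distinct shortest paths.

2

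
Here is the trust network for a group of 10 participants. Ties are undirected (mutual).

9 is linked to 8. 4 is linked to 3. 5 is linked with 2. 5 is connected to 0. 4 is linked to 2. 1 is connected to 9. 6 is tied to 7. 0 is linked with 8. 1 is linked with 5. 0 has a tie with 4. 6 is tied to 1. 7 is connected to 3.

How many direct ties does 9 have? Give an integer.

9 is directly tied to 1 and 8. That is 2 neighbors, so the degree of 9 is 2.

2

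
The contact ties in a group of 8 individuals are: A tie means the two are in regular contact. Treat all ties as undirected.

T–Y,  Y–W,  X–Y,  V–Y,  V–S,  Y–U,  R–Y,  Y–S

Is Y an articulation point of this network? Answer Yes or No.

Yes

Removing Y leaves {T} with no path to {X}, so the network splits into 6 components. Y is a cut vertex.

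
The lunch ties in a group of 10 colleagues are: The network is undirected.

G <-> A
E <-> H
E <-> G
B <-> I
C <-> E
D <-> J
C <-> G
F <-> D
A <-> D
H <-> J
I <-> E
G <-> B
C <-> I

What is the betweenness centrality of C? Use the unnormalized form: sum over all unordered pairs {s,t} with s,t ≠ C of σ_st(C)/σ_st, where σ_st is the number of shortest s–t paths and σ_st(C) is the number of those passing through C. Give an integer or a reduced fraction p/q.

Pairs whose geodesics pass through C — A–I: 1/3; I–D: 1/4; I–F: 1/4; I–G: 1/3.
All other pairs contribute 0.
Summing the contributions gives betweenness(C) = 7/6.

7/6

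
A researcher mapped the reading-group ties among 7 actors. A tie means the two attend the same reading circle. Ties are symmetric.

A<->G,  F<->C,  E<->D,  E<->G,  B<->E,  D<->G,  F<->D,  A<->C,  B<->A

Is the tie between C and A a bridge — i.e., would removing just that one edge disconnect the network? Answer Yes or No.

No

Even without that edge, C still reaches A via C – F – D – G – A, so the network stays connected. Not a bridge.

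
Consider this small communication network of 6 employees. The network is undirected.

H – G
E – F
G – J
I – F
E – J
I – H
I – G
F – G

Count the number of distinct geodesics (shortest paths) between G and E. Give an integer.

The shortest distance is 2. The length-2 paths are: G–F–E; G–J–E.
That gives 2 distinct shortest paths.

2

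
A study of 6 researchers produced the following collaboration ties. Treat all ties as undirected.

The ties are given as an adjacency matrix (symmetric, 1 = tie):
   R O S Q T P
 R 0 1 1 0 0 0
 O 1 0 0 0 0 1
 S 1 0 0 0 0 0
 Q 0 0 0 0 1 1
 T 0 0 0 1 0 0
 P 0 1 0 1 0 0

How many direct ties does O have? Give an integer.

2

O is directly tied to P and R. That is 2 neighbors, so the degree of O is 2.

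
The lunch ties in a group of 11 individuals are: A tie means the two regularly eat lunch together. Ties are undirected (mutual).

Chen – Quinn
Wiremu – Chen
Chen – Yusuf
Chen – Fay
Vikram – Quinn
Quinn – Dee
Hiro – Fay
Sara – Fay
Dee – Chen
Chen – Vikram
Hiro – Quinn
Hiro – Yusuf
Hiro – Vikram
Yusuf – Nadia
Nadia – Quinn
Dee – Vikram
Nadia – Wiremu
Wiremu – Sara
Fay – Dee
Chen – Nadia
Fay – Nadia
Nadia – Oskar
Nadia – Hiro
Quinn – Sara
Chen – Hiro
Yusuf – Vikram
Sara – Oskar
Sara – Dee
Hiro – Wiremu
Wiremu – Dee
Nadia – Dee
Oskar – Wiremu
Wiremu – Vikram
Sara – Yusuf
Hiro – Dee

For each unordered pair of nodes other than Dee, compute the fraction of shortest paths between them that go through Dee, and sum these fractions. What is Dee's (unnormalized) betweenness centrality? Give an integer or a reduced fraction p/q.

113/60

Pairs whose geodesics pass through Dee — Nadia–Vikram: 1/6; Nadia–Sara: 1/6; Wiremu–Quinn: 1/6; Wiremu–Fay: 1/5; Hiro–Sara: 1/5; Quinn–Fay: 1/5; Fay–Vikram: 1/3; Vikram–Sara: 1/4; Sara–Chen: 1/5.
All other pairs contribute 0.
Summing the contributions gives betweenness(Dee) = 113/60.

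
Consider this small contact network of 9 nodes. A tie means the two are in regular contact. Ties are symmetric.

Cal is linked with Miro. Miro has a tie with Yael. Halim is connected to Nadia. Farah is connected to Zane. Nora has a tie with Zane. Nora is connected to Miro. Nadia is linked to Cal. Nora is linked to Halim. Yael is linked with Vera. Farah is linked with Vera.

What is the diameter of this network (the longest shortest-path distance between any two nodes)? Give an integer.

Eccentricity of each node (its greatest distance to any other): Cal:4, Farah:4, Halim:4, Miro:3, Nadia:4, Nora:3, Vera:4, Yael:3, Zane:3.
The maximum eccentricity is 4, realized for instance by the pair Cal–Farah via Cal – Miro – Yael – Vera – Farah. So the diameter is 4.

4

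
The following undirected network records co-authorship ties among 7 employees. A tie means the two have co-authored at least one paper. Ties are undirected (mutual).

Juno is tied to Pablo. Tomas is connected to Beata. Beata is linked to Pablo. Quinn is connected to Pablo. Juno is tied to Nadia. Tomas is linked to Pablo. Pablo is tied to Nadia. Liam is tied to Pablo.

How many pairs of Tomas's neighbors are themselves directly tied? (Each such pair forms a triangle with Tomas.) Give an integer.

1

Tomas's neighbors: Beata and Pablo.
Neighbor pairs that are themselves tied: Tomas–Beata–Pablo. Each forms one triangle with Tomas, for 1 in total.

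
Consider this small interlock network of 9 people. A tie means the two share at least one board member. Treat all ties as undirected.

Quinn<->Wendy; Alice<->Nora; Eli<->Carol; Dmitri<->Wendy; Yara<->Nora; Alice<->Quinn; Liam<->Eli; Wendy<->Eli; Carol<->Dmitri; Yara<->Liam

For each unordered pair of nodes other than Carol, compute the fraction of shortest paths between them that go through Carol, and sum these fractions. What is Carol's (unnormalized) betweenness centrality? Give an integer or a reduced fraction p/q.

3/2

Pairs whose geodesics pass through Carol — Dmitri–Eli: 1/2; Dmitri–Liam: 1/2; Dmitri–Yara: 1/2.
All other pairs contribute 0.
Summing the contributions gives betweenness(Carol) = 3/2.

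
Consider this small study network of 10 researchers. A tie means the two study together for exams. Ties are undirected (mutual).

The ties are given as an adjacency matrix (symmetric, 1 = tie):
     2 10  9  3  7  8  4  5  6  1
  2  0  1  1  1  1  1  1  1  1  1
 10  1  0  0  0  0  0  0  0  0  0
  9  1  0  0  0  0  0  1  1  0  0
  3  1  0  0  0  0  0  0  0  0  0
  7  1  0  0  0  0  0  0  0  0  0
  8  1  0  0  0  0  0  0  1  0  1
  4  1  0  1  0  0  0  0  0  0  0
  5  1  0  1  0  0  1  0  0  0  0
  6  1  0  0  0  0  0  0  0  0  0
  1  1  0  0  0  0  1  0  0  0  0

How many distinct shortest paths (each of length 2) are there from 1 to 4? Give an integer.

The shortest distance is 2, and the only length-2 path is 1–2–4. So there is exactly 1 shortest path.

1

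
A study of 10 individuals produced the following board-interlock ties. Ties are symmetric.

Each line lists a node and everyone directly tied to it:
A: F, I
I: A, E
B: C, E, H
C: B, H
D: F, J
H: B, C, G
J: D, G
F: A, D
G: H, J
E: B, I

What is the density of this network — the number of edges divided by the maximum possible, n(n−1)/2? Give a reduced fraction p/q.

11/45

There are 11 edges and 10 nodes, so the maximum possible is C(10,2) = 45.
Density = 11/45.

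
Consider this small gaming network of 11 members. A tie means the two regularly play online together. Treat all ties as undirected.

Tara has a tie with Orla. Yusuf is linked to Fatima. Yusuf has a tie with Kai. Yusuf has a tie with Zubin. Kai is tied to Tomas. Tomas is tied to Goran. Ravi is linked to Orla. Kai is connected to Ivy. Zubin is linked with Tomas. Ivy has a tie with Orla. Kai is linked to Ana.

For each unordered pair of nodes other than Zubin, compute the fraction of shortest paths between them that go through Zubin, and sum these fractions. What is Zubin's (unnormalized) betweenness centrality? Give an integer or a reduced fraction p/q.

2

Pairs whose geodesics pass through Zubin — Tomas–Yusuf: 1/2; Tomas–Fatima: 1/2; Goran–Yusuf: 1/2; Goran–Fatima: 1/2.
All other pairs contribute 0.
Summing the contributions gives betweenness(Zubin) = 2.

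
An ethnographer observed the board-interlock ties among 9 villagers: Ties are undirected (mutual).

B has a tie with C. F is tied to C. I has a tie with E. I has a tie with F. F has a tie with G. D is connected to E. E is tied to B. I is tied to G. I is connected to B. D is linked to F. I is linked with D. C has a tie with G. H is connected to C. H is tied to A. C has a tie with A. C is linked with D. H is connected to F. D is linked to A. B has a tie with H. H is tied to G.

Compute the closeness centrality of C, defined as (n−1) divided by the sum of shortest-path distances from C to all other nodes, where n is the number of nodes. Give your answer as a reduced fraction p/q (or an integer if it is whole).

Distances from C: A:1, B:1, D:1, E:2, F:1, G:1, H:1, I:2. Sum = 10.
n = 9, so closeness = 8/10 = 4/5.

4/5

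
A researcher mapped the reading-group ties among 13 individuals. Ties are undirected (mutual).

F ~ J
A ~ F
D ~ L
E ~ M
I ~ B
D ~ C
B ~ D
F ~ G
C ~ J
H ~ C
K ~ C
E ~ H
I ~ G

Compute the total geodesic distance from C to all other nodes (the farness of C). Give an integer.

Distances from C: A:3, B:2, D:1, E:2, F:2, G:3, H:1, I:3, J:1, K:1, L:2, M:3.
Sum = 3 + 2 + 1 + 2 + 2 + 3 + 1 + 3 + 1 + 1 + 2 + 3 = 24.

24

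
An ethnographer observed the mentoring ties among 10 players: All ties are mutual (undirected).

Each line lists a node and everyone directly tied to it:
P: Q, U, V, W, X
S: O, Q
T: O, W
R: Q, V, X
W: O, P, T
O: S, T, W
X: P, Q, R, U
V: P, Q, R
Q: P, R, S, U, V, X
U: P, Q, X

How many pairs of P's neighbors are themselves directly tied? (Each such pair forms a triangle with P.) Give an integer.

P's neighbors: Q, U, V, W, and X.
Neighbor pairs that are themselves tied: P–Q–U; P–Q–V; P–Q–X; P–U–X. Each forms one triangle with P, for 4 in total.

4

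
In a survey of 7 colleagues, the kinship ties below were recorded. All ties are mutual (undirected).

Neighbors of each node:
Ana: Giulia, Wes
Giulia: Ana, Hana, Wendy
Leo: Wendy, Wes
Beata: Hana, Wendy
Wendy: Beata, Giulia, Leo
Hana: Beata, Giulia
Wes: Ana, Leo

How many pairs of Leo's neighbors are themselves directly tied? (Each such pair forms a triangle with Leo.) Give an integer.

0

Leo's neighbors are Wendy and Wes, but none of them are tied to each other, so no triangle contains Leo.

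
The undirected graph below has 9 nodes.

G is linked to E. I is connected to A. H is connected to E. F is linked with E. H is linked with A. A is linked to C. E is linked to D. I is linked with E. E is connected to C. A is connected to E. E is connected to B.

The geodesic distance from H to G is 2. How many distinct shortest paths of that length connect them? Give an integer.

1

The shortest distance is 2, and the only length-2 path is H–E–G. So there is exactly 1 shortest path.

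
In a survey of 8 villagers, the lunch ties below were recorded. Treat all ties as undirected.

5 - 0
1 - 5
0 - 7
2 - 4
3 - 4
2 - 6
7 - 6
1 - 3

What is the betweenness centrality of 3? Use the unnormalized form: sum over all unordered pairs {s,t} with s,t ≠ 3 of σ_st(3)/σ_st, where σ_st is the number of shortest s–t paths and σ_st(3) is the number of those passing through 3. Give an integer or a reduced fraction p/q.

Pairs whose geodesics pass through 3 — 4–0: 1/2; 4–5: 1; 4–1: 1; 2–5: 1/2; 2–1: 1; 6–1: 1/2.
All other pairs contribute 0.
Summing the contributions gives betweenness(3) = 9/2.

9/2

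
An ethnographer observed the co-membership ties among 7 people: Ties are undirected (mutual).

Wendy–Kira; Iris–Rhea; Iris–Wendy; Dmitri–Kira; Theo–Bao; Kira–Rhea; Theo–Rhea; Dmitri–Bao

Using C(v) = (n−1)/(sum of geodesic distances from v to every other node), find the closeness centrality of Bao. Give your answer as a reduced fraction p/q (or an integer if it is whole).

Distances from Bao: Dmitri:1, Iris:3, Kira:2, Rhea:2, Theo:1, Wendy:3. Sum = 12.
n = 7, so closeness = 6/12 = 1/2.

1/2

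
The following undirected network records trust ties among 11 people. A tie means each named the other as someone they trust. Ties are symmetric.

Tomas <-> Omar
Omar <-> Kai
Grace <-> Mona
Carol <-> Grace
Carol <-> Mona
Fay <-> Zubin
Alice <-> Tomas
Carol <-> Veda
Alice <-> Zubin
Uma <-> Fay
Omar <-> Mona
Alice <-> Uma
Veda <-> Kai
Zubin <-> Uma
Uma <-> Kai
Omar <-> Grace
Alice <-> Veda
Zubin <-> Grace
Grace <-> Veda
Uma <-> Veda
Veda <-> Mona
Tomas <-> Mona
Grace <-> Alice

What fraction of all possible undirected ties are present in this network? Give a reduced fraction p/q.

23/55

There are 23 edges and 11 nodes, so the maximum possible is C(11,2) = 55.
Density = 23/55.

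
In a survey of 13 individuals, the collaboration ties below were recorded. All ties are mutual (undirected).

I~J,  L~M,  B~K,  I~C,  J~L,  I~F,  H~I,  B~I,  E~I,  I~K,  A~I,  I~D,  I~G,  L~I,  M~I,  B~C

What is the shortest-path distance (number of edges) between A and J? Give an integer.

One shortest route is A – I – J, which uses 2 edges, and A and J are not directly tied, so nothing shorter exists. So d(A,J) = 2.

2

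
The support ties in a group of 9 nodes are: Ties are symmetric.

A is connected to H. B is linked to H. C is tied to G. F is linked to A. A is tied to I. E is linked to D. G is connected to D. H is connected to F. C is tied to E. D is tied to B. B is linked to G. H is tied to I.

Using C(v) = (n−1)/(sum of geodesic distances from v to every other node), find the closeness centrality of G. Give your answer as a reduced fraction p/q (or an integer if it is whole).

Distances from G: A:3, B:1, C:1, D:1, E:2, F:3, H:2, I:3. Sum = 16.
n = 9, so closeness = 8/16 = 1/2.

1/2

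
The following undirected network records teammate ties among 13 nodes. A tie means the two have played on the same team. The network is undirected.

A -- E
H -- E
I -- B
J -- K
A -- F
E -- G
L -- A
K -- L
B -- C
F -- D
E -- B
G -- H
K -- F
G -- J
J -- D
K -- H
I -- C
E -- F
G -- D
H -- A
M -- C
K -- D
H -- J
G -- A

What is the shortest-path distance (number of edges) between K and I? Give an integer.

4

One shortest route is K – F – E – B – I, which uses 4 edges, and at distance 3 from K we only reach {B}, which does not include I. So d(K,I) = 4.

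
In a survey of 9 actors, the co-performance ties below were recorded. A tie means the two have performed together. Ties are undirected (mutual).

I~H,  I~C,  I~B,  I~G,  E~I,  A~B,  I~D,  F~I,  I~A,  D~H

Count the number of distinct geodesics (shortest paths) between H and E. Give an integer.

1

The shortest distance is 2, and the only length-2 path is H–I–E. So there is exactly 1 shortest path.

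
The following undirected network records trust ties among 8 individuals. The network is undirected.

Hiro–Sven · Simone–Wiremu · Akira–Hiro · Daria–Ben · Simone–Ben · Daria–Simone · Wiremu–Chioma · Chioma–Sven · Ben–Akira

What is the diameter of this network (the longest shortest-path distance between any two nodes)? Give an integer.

4

Eccentricity of each node (its greatest distance to any other): Akira:3, Ben:3, Chioma:3, Daria:4, Hiro:3, Simone:3, Sven:4, Wiremu:3.
The maximum eccentricity is 4, realized for instance by the pair Daria–Sven via Daria – Ben – Akira – Hiro – Sven. So the diameter is 4.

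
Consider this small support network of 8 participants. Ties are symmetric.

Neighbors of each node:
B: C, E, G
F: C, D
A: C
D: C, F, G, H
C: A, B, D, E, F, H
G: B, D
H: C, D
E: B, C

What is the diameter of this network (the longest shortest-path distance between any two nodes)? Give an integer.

Eccentricity of each node (its greatest distance to any other): A:3, B:2, C:2, D:2, E:2, F:2, G:3, H:2.
The maximum eccentricity is 3, realized for instance by the pair G–A via G – D – C – A. So the diameter is 3.

3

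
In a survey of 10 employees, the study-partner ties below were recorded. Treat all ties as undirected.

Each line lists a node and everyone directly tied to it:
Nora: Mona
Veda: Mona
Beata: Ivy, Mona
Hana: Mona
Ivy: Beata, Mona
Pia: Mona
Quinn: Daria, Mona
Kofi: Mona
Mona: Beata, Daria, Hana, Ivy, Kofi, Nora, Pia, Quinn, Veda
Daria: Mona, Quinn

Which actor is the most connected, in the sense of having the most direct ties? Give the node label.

Mona

Degrees — Beata:2, Daria:2, Hana:1, Ivy:2, Kofi:1, Mona:9, Nora:1, Pia:1, Quinn:2, Veda:1.
The maximum is 9, attained only by Mona.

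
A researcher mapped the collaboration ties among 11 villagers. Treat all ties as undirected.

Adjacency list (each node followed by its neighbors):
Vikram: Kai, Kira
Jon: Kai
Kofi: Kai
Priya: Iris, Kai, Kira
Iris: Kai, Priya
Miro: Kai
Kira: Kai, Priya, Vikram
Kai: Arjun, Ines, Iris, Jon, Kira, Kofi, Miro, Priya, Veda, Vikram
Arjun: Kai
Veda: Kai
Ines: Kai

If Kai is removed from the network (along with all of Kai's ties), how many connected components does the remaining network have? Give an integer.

7

Without Kai, the remaining ties split the others into: {Ines}; {Iris, Kira, Priya, Vikram}; {Veda}; {Arjun}; {Kofi}; {Miro}; {Jon}.
That's 7 separate components.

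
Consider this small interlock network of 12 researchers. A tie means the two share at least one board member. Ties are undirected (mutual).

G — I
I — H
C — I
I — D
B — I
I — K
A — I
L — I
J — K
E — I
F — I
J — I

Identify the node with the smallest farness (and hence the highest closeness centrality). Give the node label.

Farness (sum of distances to all others) for each node — A:21, B:21, C:21, D:21, E:21, F:21, G:21, H:21, I:11, J:20, K:20, L:21.
The smallest farness is 11, for I, so I has the highest closeness.

I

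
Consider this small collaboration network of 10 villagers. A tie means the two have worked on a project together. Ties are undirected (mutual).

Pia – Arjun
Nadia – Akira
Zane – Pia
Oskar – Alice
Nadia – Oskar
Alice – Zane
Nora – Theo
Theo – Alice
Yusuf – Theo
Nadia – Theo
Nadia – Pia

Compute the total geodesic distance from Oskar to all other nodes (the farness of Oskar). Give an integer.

19

Distances from Oskar: Akira:2, Alice:1, Arjun:3, Nadia:1, Nora:3, Pia:2, Theo:2, Yusuf:3, Zane:2.
Sum = 2 + 1 + 3 + 1 + 3 + 2 + 2 + 3 + 2 = 19.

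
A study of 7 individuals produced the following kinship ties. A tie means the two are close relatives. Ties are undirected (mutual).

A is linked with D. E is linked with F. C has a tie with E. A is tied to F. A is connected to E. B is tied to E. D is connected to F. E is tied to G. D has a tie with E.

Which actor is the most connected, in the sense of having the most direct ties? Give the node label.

Degrees — A:3, B:1, C:1, D:3, E:6, F:3, G:1.
The maximum is 6, attained only by E.

E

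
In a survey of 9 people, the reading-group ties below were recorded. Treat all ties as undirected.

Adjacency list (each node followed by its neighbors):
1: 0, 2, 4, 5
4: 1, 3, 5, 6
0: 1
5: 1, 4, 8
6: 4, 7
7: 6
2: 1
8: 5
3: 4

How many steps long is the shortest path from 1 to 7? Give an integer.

One shortest route is 1 – 4 – 6 – 7, which uses 3 edges, and at distance 2 from 1 we only reach {3, 6, 8}, which does not include 7. So d(1,7) = 3.

3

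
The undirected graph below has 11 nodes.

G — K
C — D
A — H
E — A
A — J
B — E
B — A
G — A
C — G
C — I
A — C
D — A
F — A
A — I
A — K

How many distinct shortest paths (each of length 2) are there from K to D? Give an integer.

The shortest distance is 2, and the only length-2 path is K–A–D. So there is exactly 1 shortest path.

1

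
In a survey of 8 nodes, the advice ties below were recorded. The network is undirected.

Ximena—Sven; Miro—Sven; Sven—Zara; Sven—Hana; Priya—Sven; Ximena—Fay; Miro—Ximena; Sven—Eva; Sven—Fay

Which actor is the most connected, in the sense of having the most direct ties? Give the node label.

Degrees — Eva:1, Fay:2, Hana:1, Miro:2, Priya:1, Sven:7, Ximena:3, Zara:1.
The maximum is 7, attained only by Sven.

Sven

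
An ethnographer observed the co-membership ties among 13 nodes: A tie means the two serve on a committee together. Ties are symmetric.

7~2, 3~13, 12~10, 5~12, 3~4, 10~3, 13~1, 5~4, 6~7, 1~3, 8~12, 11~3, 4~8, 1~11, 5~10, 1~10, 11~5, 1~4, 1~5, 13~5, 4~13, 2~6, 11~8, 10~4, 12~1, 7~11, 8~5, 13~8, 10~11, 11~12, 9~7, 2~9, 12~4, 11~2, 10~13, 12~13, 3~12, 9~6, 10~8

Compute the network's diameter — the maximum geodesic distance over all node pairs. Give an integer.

Eccentricity of each node (its greatest distance to any other): 1:3, 2:3, 3:3, 4:4, 5:3, 6:4, 7:3, 8:3, 9:4, 10:3, 11:2, 12:3, 13:4.
The maximum eccentricity is 4, realized for instance by the pair 4–6 via 4 – 5 – 11 – 7 – 6. So the diameter is 4.

4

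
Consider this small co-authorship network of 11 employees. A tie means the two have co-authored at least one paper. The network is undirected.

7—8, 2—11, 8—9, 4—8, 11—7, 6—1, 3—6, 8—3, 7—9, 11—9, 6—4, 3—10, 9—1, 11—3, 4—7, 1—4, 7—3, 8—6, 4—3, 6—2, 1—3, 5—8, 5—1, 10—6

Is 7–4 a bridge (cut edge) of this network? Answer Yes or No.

Even without that edge, 7 still reaches 4 via 7 – 8 – 4, so the network stays connected. Not a bridge.

No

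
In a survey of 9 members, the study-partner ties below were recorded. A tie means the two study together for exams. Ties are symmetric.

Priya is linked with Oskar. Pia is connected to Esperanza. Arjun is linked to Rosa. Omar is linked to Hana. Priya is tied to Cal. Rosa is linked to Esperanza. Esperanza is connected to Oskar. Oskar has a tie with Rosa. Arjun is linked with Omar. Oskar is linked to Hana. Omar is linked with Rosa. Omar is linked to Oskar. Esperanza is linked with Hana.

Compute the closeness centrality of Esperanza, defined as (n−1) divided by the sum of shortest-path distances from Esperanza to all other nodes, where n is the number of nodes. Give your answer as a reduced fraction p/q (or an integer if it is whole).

8/13

Distances from Esperanza: Arjun:2, Cal:3, Hana:1, Omar:2, Oskar:1, Pia:1, Priya:2, Rosa:1. Sum = 13.
n = 9, so closeness = 8/13.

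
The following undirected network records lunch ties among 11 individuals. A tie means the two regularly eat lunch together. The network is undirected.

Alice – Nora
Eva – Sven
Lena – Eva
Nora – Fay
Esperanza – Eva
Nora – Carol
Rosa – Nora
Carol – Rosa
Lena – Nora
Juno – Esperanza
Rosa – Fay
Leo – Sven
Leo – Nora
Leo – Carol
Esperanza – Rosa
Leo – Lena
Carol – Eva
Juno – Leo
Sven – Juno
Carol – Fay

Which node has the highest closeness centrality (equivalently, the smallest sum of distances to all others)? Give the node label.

Farness (sum of distances to all others) for each node — Alice:23, Carol:15, Esperanza:18, Eva:17, Fay:19, Juno:19, Lena:17, Leo:15, Nora:14, Rosa:17, Sven:20.
The smallest farness is 14, for Nora, so Nora has the highest closeness.

Nora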